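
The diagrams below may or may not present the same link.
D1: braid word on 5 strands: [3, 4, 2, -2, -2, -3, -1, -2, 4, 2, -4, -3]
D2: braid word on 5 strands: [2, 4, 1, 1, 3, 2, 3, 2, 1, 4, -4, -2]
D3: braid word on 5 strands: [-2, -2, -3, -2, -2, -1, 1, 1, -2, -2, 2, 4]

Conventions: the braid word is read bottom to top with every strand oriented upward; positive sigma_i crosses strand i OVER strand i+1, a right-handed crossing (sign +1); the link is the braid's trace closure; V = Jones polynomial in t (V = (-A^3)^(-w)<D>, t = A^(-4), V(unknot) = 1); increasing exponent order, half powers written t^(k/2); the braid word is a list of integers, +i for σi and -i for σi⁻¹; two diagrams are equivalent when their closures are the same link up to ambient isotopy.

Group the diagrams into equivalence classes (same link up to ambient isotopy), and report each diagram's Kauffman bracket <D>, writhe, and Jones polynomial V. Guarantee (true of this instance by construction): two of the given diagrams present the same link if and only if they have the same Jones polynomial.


grouping into links: {D1} | {D2} | {D3}
V(D1) = 1  (w -2, c 12, <D> = A^-6)
D2 (bracket A^-8 - 2A^-4 + 1 - 2A^4 + 2A^8 + A^16; 12 crossings at w = +8): V = t^2 + 2t^4 - 2t^5 + t^6 - 2t^7 + t^8
V(D3) = -t^-7 + t^-6 - t^-5 + t^-4 + t^-2  (w -4, c 12, <D> = A^-4 + A^4 - A^8 + A^12 - A^16)
key observation: comparing 3 Jones polynomials yields 3 groups


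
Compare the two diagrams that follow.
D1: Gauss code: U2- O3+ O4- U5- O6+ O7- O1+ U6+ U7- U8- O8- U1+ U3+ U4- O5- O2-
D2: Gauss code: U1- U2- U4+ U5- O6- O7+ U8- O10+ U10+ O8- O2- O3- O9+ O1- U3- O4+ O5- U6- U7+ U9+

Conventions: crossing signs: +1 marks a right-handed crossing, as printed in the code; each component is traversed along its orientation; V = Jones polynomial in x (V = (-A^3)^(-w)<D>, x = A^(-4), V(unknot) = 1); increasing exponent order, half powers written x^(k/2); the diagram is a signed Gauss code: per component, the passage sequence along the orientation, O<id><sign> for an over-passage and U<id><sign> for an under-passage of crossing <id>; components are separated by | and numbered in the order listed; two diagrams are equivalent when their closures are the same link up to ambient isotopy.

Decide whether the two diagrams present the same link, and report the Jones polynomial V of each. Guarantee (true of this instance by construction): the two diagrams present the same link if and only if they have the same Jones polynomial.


equivalent: yes
D1 (bracket A^-6; 8 crossings at w = -2): V = 1
D2 (bracket A^-6; 10 crossings at w = -2): V = 1
key observation: Reidemeister moves carry D1 (8 crossings) to D2 (10)


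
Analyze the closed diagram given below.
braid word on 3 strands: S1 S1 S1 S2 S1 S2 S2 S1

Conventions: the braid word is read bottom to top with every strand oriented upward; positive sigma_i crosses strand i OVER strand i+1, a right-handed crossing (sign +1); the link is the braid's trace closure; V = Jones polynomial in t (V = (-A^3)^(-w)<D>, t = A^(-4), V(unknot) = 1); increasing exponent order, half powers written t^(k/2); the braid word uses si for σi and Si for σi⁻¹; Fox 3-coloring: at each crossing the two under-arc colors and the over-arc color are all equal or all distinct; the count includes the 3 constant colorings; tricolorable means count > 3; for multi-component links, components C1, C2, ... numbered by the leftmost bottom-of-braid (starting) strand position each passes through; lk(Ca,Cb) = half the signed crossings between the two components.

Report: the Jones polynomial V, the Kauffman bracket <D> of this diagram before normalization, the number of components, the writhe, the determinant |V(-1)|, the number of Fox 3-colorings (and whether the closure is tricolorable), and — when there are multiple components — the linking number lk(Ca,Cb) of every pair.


Jones polynomial: V(t) = -t^-10 + t^-9 - t^-8 + t^-7 - t^-6 + t^-5 + t^-3
<D> = A^-12 + A^-4 - 1 + A^4 - A^8 + A^12 - A^16; writhe -8
components 1, writhe -8 (8 crossings)
3-colorings: 3 of 3^8, det 7 — not tricolorable
note: |V(-1)| = 7: so not tricolorable, since 3 does not divide 7


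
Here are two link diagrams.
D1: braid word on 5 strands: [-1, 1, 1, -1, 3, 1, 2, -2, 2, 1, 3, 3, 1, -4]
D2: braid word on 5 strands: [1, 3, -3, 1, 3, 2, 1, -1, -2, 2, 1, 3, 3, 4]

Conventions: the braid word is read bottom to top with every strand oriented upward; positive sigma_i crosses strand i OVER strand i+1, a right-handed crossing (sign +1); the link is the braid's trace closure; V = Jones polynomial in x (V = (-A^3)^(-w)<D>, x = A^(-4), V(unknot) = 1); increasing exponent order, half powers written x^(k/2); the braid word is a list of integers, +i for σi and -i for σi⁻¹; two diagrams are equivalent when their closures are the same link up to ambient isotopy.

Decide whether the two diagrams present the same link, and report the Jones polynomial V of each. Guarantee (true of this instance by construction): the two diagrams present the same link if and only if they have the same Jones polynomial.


same link: yes
V(D1) = x^2 + 2x^4 - 2x^5 + x^6 - 2x^7 + x^8  [14 crossings, <D> = A^-14 - 2A^-10 + A^-6 - 2A^-2 + 2A^2 + A^10, w = +6]
D2 (bracket A^-8 - 2A^-4 + 1 - 2A^4 + 2A^8 + A^16; 14 crossings at w = +8): V = x^2 + 2x^4 - 2x^5 + x^6 - 2x^7 + x^8
note: D2 (14 crossings) and D1 (14) are Markov-related braid presentations


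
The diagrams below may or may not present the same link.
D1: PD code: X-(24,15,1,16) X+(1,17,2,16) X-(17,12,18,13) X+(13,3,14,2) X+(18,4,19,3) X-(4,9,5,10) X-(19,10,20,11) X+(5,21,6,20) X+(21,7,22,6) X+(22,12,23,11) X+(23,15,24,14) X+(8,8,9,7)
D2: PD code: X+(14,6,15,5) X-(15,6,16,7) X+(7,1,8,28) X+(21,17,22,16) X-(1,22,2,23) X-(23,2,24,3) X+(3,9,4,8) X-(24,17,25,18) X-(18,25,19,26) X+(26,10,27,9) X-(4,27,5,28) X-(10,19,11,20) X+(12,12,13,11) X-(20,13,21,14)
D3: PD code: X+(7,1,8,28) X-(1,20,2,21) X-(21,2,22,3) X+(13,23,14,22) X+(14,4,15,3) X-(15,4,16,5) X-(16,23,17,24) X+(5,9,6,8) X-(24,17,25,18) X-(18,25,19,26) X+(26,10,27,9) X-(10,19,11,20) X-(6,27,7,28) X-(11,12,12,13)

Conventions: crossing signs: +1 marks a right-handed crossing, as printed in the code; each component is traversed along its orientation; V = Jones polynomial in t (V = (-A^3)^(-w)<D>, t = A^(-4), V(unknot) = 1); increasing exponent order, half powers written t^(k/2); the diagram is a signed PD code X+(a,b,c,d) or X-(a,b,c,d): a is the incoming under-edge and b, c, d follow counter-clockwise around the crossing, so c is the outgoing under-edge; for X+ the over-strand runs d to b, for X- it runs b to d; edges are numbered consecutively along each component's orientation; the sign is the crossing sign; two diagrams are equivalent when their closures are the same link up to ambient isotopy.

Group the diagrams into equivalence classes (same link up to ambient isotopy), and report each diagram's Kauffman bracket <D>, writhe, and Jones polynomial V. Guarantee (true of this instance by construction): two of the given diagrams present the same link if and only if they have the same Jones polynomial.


grouping into links: {D1} | {D2, D3}
V(D1) = t - t^2 + 2t^3 - t^4 + t^5 - t^6  (w +4, c 12, <D> = -A^-12 + A^-8 - A^-4 + 2 - A^4 + A^8)
V(D2) = -t^-6 + t^-5 - t^-4 + 2t^-3 - t^-2 + t^-1  (w -2, c 14, <D> = A^-2 - A^2 + 2A^6 - A^10 + A^14 - A^18)
V(D3) = -t^-6 + t^-5 - t^-4 + 2t^-3 - t^-2 + t^-1  [14 crossings, <D> = A^-8 - A^-4 + 2 - A^4 + A^8 - A^12, w = -4]
why: 2 classes among 3 diagrams; unequal V(t) rules out equality


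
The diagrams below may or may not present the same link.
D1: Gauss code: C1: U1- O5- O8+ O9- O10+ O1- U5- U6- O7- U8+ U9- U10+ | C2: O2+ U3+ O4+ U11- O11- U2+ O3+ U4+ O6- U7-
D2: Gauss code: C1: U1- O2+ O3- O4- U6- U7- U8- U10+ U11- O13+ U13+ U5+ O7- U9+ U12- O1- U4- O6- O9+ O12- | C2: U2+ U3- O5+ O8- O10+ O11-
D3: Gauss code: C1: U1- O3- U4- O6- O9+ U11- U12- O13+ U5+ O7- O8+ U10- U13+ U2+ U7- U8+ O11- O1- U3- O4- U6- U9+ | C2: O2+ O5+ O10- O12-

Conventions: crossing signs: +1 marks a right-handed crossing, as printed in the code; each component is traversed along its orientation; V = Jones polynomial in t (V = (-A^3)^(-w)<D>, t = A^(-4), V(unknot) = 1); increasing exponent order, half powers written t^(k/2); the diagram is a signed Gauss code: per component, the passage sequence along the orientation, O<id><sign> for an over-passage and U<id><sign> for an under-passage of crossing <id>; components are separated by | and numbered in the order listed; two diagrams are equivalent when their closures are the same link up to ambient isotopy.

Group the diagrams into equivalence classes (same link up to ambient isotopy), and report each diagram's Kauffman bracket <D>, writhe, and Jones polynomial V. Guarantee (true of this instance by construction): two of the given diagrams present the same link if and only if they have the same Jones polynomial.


equivalence classes: {D1} | {D2, D3}
D1 (bracket -A^-17 + A^-13 - A^-9 + 2A^-5 + A^3; 11 crossings at w = -1): V = -t^(-3/2) - 2t^(1/2) + t^(3/2) - t^(5/2) + t^(7/2)
D2 (bracket A^-7 + A^-3 + A - A^9; 13 crossings at w = -3): V = t^(-9/2) - t^(-5/2) - t^(-3/2) - t^(-1/2)
V(D3) = t^(-9/2) - t^(-5/2) - t^(-3/2) - t^(-1/2)  (w -3, c 13, <D> = A^-7 + A^-3 + A - A^9)
observation: comparing 3 Jones polynomials yields 2 groups


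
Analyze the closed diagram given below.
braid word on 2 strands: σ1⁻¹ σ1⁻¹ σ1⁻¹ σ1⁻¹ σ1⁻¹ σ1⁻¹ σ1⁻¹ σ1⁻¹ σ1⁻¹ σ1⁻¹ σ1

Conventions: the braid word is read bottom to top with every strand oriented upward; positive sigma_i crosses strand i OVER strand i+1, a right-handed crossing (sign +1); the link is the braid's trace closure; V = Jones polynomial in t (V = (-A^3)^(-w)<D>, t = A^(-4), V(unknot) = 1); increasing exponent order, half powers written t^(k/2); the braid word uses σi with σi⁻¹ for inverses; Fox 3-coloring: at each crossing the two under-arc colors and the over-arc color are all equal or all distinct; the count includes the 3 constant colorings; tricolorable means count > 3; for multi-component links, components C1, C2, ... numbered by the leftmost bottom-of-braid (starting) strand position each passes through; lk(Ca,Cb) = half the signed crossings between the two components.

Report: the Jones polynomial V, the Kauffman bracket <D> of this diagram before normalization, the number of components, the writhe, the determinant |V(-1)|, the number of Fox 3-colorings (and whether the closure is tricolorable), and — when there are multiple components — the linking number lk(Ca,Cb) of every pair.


V = -t^-13 + t^-12 - t^-11 + t^-10 - t^-9 + t^-8 - t^-7 + t^-6 + t^-4
<D> = -A^-11 - A^-3 + A - A^5 + A^9 - A^13 + A^17 - A^21 + A^25 (w = -9)
1 component over 11 crossings, w = -9
9 Fox colorings among 3^11, |V(-1)| = 9: tricolorable
why: |V(-1)| = 9: so tricolorable, since 3 divides 9


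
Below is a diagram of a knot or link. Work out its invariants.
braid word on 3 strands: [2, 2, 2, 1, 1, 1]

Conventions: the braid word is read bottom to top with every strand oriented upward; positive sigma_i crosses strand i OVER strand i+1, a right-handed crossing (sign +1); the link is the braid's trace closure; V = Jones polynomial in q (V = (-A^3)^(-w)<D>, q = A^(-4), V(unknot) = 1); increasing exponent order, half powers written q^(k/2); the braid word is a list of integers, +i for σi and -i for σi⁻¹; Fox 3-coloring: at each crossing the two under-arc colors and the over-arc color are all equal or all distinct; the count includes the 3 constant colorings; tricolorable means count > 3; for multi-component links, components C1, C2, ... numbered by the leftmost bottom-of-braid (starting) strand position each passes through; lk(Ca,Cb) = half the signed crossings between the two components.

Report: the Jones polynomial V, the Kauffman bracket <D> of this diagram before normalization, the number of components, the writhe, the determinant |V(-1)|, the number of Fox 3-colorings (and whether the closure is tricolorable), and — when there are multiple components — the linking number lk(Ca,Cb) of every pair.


V = q^2 + 2q^4 - 2q^5 + q^6 - 2q^7 + q^8
<D> = A^-14 - 2A^-10 + A^-6 - 2A^-2 + 2A^2 + A^10 (w = +6)
1 component over 6 crossings, w = +6
27 Fox colorings among 3^6, |V(-1)| = 9: tricolorable
why: det 9 = |V(-1)|; divisible by 3, so tricolorable


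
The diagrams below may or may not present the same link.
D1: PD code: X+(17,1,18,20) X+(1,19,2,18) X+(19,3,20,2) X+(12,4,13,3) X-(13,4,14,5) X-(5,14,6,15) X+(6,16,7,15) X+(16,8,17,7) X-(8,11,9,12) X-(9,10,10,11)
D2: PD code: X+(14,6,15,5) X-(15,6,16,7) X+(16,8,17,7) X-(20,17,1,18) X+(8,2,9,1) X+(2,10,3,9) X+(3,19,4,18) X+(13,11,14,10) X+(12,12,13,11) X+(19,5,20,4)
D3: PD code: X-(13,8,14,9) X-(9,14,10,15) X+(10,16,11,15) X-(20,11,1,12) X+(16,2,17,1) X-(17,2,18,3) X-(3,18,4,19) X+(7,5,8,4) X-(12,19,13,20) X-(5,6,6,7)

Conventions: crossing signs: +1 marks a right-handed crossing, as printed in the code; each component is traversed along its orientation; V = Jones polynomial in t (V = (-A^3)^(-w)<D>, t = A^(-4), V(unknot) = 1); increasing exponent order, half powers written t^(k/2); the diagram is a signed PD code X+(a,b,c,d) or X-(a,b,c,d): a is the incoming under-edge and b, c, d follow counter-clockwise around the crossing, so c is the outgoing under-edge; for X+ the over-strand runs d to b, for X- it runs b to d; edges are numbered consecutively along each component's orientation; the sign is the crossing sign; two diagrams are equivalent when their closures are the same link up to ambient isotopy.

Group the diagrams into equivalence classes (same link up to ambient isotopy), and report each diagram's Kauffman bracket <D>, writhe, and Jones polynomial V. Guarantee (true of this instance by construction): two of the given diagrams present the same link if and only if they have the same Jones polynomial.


equivalence classes: {D1} | {D2} | {D3}
D1 (bracket -A^-10 + A^-6 + A^2; 10 crossings at w = +2): V = t + t^3 - t^4
V(D2) = t - t^2 + 2t^3 - t^4 + t^5 - t^6  [10 crossings, <D> = -A^-6 + A^-2 - A^2 + 2A^6 - A^10 + A^14, w = +6]
V(D3) = -t^-4 + t^-3 + t^-1  [10 crossings, <D> = A^-8 + 1 - A^4, w = -4]
key observation: V(t) takes 3 values over 3 diagrams, fixing the grouping


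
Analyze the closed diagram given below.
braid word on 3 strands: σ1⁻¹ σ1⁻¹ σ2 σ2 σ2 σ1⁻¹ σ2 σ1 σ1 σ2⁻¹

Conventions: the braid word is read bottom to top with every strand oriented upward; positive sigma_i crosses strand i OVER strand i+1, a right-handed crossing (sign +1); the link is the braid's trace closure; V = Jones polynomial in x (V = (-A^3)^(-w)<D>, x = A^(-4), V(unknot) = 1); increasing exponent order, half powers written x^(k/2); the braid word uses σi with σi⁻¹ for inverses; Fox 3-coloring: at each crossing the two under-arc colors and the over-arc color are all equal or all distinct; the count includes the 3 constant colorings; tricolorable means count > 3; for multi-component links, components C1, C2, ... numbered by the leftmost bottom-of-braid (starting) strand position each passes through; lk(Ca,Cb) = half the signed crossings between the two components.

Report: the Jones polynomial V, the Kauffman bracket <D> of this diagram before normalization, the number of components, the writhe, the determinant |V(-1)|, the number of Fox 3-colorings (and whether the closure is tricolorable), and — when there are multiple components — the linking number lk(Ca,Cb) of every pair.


Jones polynomial: V(x) = -x^-2 + 2x^-1 - 3 + 5x - 4x^2 + 5x^3 - 4x^4 + 2x^5 - x^6
<D> = -A^-18 + 2A^-14 - 4A^-10 + 5A^-6 - 4A^-2 + 5A^2 - 3A^6 + 2A^10 - A^14; writhe +2
components 1, writhe +2 (10 crossings)
3-colorings: 9 of 3^10, det 27 — tricolorable
note: the span of V is 8, forcing >= 8 crossings in any diagram


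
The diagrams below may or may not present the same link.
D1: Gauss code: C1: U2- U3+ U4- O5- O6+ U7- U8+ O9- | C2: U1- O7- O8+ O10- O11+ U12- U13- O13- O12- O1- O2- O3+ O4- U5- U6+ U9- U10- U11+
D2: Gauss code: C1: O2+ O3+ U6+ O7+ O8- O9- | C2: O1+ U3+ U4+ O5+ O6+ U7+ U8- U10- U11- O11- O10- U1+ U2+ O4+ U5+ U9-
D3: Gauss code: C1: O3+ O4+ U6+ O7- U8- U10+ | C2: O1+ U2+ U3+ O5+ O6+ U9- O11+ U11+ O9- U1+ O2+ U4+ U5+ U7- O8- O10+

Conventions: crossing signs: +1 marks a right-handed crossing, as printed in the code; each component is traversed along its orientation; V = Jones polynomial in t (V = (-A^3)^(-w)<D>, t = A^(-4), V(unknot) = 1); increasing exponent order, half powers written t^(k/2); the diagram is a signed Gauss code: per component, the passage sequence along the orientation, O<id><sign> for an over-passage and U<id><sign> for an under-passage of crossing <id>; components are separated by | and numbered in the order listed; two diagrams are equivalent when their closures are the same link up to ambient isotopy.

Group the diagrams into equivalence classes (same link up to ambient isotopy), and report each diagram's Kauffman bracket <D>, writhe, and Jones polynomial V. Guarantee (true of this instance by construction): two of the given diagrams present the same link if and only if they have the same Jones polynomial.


grouping into links: {D1} | {D2, D3}
V(D1) = -t^(-5/2) - t^(-1/2)  (w -5, c 13, <D> = A^-13 + A^-5)
V(D2) = -t^(3/2) - 2t^(7/2) + t^(9/2) - t^(11/2) + t^(13/2)  [11 crossings, <D> = -A^-17 + A^-13 - A^-9 + 2A^-5 + A^3, w = +3]
V(D3) = -t^(3/2) - 2t^(7/2) + t^(9/2) - t^(11/2) + t^(13/2)  [11 crossings, <D> = -A^-11 + A^-7 - A^-3 + 2A + A^9, w = +5]
why: comparing 3 Jones polynomials yields 2 groups


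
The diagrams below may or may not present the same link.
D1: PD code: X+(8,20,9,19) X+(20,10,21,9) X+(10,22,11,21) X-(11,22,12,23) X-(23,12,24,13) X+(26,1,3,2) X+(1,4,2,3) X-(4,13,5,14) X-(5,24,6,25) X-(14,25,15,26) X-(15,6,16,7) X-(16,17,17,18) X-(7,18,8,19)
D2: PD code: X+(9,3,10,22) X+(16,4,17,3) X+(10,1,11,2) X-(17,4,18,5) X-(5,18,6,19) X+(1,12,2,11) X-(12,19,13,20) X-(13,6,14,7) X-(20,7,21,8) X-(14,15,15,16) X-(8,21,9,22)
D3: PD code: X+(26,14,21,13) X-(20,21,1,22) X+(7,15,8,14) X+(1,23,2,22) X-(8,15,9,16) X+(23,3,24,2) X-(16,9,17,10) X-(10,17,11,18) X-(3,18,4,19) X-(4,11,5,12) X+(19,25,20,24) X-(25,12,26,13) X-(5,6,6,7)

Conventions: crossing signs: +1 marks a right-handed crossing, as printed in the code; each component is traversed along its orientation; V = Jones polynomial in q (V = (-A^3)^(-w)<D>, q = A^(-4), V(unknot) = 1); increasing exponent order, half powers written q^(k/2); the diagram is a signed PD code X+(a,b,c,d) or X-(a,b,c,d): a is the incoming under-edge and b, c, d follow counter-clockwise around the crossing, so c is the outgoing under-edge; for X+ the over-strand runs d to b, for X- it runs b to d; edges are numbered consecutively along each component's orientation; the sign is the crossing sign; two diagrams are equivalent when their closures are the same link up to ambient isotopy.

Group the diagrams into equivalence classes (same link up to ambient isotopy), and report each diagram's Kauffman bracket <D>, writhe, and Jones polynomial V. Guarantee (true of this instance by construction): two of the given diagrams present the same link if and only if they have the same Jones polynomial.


grouping into links: {D1, D2, D3}
V(D1) = q^(-7/2) - q^(-5/2) + q^(-3/2) - 2q^(-1/2) - q^(3/2)  (w -3, c 13, <D> = A^-15 + 2A^-7 - A^-3 + A - A^5)
V(D2) = q^(-7/2) - q^(-5/2) + q^(-3/2) - 2q^(-1/2) - q^(3/2)  (w -3, c 11, <D> = A^-15 + 2A^-7 - A^-3 + A - A^5)
D3 (bracket A^-15 + 2A^-7 - A^-3 + A - A^5; 13 crossings at w = -3): V = q^(-7/2) - q^(-5/2) + q^(-3/2) - 2q^(-1/2) - q^(3/2)
why: all 3 diagrams share one V(q), hence one class


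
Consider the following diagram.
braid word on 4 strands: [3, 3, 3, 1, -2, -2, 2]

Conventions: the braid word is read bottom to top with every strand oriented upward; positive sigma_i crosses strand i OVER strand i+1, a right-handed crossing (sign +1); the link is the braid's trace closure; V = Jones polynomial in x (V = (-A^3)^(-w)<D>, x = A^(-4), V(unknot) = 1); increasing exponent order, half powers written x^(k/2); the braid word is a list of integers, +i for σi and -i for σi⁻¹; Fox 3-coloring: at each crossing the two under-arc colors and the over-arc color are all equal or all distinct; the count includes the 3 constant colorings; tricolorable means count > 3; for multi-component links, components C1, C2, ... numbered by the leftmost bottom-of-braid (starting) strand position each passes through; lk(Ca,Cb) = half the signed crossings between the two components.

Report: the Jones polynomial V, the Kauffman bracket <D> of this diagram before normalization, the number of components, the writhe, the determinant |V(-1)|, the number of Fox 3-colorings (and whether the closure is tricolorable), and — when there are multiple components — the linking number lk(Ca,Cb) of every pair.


V(x) = x + x^3 - x^4
bracket: A^-7 - A^-3 - A^5, w = +3
1 component, writhe +3, over 7 crossings
det 3, colorings 9 of 3^7 — tricolorable
observation: det 3 = |V(-1)|; divisible by 3, so tricolorable


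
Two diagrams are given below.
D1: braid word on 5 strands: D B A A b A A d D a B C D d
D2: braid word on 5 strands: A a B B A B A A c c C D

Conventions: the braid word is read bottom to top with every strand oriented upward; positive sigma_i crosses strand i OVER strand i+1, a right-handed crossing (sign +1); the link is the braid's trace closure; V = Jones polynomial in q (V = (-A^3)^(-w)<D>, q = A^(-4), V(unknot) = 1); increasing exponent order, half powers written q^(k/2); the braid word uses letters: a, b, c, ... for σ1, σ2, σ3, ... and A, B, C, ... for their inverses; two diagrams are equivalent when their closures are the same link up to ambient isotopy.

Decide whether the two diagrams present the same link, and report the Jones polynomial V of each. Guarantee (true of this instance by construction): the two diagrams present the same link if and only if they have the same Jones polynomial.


equivalent: no
D1 (bracket A^-14 - A^-10 + 2A^-6 - A^-2 + A^2 - A^6; 14 crossings at w = -6): V = -q^-6 + q^-5 - q^-4 + 2q^-3 - q^-2 + q^-1
D2 (bracket A^-10 + A^-2 - A^2 + A^6 - A^10; 12 crossings at w = -6): V = -q^-7 + q^-6 - q^-5 + q^-4 + q^-2
key observation: 2 classes among 2 diagrams; unequal V(q) rules out equality


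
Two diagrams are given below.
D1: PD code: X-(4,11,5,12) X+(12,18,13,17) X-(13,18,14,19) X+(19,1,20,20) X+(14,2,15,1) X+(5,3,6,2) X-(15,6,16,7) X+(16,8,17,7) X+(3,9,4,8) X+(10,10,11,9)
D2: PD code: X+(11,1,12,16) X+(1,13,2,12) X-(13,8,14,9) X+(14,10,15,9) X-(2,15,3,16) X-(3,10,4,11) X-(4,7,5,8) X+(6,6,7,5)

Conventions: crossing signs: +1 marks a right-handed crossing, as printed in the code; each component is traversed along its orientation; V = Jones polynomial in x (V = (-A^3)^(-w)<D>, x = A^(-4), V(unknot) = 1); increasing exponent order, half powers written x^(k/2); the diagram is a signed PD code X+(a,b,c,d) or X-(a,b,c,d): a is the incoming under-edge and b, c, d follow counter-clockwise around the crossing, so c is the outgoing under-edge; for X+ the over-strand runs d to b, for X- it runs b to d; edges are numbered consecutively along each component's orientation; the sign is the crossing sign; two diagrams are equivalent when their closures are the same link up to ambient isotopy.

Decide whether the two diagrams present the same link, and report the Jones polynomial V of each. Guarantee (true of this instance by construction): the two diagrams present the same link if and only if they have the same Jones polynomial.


same link: yes
V(D1) = 1  [10 crossings, <D> = A^12, w = +4]
V(D2) = 1  [8 crossings, <D> = 1, w = 0]
insight: Reidemeister moves carry D1 (10 crossings) to D2 (8)


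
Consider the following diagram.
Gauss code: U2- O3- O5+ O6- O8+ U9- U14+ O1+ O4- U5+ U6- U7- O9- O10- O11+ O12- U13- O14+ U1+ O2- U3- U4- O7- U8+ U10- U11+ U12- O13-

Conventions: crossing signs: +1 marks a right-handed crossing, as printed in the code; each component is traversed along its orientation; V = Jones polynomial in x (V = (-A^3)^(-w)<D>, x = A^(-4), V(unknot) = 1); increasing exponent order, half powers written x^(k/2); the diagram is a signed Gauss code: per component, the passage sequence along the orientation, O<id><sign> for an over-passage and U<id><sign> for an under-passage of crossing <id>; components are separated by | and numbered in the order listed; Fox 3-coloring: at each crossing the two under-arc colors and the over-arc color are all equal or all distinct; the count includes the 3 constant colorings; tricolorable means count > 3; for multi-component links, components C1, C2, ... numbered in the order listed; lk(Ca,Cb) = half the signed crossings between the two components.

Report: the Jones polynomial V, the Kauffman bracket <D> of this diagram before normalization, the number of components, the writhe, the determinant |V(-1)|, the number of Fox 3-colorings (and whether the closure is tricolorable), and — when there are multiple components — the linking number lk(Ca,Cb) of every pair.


V(x) = -x^-8 + 3x^-7 - 5x^-6 + 6x^-5 - 7x^-4 + 7x^-3 - 5x^-2 + 4x^-1 - 1
bracket: -A^-12 + 4A^-8 - 5A^-4 + 7 - 7A^4 + 6A^8 - 5A^12 + 3A^16 - A^20, w = -4
1 component, writhe -4, over 14 crossings
det 39, colorings 9 of 3^14 — tricolorable
observation: V spans 8 powers of x: at least 8 crossings in any diagram


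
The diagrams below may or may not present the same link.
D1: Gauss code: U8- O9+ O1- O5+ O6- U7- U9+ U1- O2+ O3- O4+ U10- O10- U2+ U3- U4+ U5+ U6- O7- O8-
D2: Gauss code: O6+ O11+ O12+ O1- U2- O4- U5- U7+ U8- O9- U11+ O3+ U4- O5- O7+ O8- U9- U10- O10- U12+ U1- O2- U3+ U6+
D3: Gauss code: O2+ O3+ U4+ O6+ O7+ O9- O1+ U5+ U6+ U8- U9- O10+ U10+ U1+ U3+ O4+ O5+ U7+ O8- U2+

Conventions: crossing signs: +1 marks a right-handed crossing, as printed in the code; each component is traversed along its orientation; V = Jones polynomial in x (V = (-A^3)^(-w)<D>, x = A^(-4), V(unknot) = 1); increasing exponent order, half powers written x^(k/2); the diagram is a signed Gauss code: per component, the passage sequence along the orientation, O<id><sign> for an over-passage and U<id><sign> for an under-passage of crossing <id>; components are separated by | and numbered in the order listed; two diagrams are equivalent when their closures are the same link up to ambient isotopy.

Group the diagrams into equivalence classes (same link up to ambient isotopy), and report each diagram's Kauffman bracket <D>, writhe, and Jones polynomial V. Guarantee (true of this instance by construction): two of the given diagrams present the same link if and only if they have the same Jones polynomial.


equivalence classes: {D1} | {D2} | {D3}
D1 (bracket A^-6; 10 crossings at w = -2): V = 1
V(D2) = x^-5 - 2x^-4 + 2x^-3 - 2x^-2 + 2x^-1 - 1 + x  (w -2, c 12, <D> = A^-10 - A^-6 + 2A^-2 - 2A^2 + 2A^6 - 2A^10 + A^14)
V(D3) = x + x^3 - x^4  [10 crossings, <D> = -A^2 + A^6 + A^14, w = +6]
key observation: V(x) takes 3 values over 3 diagrams, fixing the grouping


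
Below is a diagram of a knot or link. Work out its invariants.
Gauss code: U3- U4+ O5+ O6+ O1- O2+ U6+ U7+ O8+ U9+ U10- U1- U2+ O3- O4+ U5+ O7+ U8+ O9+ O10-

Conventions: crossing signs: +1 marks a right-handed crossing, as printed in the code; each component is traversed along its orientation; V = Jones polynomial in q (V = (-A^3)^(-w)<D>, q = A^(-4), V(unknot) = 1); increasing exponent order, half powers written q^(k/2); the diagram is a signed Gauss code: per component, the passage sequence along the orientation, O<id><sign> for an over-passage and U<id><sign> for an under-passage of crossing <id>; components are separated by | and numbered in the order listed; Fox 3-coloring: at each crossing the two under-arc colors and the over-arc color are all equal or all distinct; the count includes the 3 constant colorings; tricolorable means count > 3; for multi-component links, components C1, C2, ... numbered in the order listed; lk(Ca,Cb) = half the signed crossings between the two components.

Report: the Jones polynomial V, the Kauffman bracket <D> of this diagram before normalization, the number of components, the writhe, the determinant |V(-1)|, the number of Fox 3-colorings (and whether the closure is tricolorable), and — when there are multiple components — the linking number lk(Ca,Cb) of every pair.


V(q) = q + q^3 - q^4
bracket: -A^-4 + 1 + A^8, w = +4
1 component, writhe +4, over 10 crossings
det 3, colorings 9 of 3^10 — tricolorable
observation: w = +4 (over 10 crossings) is diagram-only; (-A^3)^(-4) removes it from V


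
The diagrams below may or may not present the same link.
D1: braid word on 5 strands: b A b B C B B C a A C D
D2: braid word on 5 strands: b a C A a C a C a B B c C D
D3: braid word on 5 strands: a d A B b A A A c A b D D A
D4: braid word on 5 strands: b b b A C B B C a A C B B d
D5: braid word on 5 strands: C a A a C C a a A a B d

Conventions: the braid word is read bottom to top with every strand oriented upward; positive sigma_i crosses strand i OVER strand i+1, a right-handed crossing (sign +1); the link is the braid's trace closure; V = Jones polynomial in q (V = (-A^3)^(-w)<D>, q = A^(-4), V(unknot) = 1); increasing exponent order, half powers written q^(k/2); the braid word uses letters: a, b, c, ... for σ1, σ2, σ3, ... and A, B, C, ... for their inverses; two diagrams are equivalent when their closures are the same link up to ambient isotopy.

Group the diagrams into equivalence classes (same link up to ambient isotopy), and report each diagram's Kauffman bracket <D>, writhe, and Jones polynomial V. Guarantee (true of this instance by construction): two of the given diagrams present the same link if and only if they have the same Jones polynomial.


grouping into links: {D1, D4} | {D2, D5} | {D3}
V(D1) = -q^-6 + q^-5 - q^-4 + 2q^-3 - q^-2 + q^-1  (w -6, c 12, <D> = A^-14 - A^-10 + 2A^-6 - A^-2 + A^2 - A^6)
D2 (bracket -A^-18 + A^-14 - A^-10 + 3A^-6 - A^-2 + A^2 - A^6; 14 crossings at w = -2): V = -q^-3 + q^-2 - q^-1 + 3 - q + q^2 - q^3
V(D3) = -q^-7 + q^-6 - q^-5 + q^-4 + q^-2  (w -4, c 14, <D> = A^-4 + A^4 - A^8 + A^12 - A^16)
V(D4) = -q^-6 + q^-5 - q^-4 + 2q^-3 - q^-2 + q^-1  (w -4, c 14, <D> = A^-8 - A^-4 + 2 - A^4 + A^8 - A^12)
V(D5) = -q^-3 + q^-2 - q^-1 + 3 - q + q^2 - q^3  [12 crossings, <D> = -A^-12 + A^-8 - A^-4 + 3 - A^4 + A^8 - A^12, w = 0]
key observation: comparing 5 Jones polynomials yields 3 groups


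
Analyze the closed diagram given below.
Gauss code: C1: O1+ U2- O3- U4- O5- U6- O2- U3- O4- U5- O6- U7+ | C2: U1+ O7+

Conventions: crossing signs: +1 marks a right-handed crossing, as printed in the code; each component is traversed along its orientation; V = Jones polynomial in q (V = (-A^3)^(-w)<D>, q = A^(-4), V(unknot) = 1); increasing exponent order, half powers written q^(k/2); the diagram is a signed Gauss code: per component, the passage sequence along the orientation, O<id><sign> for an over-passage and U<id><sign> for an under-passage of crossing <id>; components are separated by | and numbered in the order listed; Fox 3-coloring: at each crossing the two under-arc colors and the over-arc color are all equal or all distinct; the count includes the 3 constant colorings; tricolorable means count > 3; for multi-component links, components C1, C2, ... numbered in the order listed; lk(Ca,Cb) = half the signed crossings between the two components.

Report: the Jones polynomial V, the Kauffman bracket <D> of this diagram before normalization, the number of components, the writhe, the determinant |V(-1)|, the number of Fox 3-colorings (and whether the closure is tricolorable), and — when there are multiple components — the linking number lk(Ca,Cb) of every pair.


V(q) = q^(-13/2) - q^(-11/2) + 2q^(-9/2) - 2q^(-7/2) + q^(-5/2) - 2q^(-3/2) - q^(1/2)
bracket: A^-11 + 2A^-3 - A + 2A^5 - 2A^9 + A^13 - A^17, w = -3
2 components, writhe -3, over 7 crossings
lk(C1,C2) = +1
det 10, colorings 3 of 3^7 — not tricolorable
observation: the 1 component pair carries total linking +1


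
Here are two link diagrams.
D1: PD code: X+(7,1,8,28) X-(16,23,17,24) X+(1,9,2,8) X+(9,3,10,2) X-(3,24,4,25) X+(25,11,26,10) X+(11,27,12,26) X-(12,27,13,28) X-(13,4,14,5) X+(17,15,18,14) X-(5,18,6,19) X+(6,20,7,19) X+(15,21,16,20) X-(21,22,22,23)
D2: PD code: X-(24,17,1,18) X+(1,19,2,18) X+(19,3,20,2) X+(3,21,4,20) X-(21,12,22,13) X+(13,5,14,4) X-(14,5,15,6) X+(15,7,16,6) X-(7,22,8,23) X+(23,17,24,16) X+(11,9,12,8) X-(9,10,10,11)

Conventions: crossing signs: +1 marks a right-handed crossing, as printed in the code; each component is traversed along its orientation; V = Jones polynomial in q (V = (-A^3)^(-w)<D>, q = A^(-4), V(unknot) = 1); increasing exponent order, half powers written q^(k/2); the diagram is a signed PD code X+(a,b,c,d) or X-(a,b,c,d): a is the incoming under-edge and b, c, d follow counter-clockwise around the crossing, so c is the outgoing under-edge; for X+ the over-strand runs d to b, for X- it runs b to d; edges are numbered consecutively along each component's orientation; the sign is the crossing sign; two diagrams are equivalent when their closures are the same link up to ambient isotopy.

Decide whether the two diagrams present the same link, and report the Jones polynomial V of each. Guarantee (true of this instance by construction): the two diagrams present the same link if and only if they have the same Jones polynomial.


same link: yes
V(D1) = q^-1 - 1 + 2q - 2q^2 + 2q^3 - 2q^4 + q^5  [14 crossings, <D> = A^-14 - 2A^-10 + 2A^-6 - 2A^-2 + 2A^2 - A^6 + A^10, w = +2]
V(D2) = q^-1 - 1 + 2q - 2q^2 + 2q^3 - 2q^4 + q^5  (w +2, c 12, <D> = A^-14 - 2A^-10 + 2A^-6 - 2A^-2 + 2A^2 - A^6 + A^10)
note: all 2 diagrams share one V(q), hence one class


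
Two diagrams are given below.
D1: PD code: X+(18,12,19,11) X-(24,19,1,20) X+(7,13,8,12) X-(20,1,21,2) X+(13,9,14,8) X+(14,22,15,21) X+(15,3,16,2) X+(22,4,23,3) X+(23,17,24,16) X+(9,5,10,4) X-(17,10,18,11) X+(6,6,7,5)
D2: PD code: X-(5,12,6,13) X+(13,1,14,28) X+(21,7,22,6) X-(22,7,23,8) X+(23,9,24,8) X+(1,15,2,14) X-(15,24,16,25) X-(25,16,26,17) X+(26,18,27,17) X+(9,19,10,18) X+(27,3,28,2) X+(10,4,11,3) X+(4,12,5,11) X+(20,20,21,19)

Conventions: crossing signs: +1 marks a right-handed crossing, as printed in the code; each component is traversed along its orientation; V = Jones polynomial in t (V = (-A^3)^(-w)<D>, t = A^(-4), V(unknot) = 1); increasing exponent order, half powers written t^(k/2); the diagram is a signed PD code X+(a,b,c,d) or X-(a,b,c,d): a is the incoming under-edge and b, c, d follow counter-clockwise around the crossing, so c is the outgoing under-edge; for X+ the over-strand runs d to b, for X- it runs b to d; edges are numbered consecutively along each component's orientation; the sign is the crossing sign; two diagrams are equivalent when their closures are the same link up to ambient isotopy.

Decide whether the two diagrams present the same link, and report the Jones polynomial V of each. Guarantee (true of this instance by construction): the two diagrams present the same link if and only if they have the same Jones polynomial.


equivalent: no
D1 (bracket -A^2 + A^6 + A^14; 12 crossings at w = +6): V = t + t^3 - t^4
D2 (bracket -A^-6 + A^-2 - A^2 + 2A^6 - A^10 + A^14; 14 crossings at w = +6): V = t - t^2 + 2t^3 - t^4 + t^5 - t^6
key observation: comparing 2 Jones polynomials yields 2 groups


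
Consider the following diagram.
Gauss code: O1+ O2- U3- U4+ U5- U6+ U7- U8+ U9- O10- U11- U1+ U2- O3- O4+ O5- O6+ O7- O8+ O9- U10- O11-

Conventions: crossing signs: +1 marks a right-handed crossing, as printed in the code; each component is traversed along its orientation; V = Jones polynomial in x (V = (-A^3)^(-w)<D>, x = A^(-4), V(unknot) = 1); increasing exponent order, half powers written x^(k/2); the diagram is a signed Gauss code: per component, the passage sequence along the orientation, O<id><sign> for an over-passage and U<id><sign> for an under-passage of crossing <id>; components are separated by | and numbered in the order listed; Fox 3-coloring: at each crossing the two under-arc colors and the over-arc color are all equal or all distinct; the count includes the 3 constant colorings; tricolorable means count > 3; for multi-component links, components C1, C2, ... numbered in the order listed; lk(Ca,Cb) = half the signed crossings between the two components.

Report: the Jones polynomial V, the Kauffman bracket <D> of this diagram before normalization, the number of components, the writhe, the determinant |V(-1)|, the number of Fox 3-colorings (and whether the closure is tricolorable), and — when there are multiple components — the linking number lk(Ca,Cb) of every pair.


V = -x^-4 + x^-3 + x^-1
<D> = -A^-5 - A^3 + A^7 (w = -3)
1 component over 11 crossings, w = -3
9 Fox colorings among 3^11, |V(-1)| = 3: tricolorable
why: w = -3 (over 11 crossings) is diagram-only; (-A^3)^(3) removes it from V


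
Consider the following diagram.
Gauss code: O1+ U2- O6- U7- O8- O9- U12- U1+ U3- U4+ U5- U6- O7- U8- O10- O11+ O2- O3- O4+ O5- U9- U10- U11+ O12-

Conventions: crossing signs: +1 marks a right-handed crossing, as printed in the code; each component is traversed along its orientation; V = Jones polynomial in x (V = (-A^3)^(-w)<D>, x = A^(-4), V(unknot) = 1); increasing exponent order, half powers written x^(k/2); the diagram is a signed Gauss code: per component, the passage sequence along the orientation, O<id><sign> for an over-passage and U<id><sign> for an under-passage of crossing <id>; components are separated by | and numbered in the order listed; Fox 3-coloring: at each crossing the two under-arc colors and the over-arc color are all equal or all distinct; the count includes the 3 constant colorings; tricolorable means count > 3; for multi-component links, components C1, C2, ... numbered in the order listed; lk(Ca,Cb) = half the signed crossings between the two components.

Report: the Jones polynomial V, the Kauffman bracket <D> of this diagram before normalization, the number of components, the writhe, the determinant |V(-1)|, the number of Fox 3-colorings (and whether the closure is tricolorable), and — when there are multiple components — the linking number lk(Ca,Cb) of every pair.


V(x) = -x^-7 + x^-6 - x^-5 + x^-4 + x^-2
bracket: A^-10 + A^-2 - A^2 + A^6 - A^10, w = -6
1 component, writhe -6, over 12 crossings
det 5, colorings 3 of 3^12 — not tricolorable
observation: w = -6 (over 12 crossings) is diagram-only; (-A^3)^(6) removes it from V


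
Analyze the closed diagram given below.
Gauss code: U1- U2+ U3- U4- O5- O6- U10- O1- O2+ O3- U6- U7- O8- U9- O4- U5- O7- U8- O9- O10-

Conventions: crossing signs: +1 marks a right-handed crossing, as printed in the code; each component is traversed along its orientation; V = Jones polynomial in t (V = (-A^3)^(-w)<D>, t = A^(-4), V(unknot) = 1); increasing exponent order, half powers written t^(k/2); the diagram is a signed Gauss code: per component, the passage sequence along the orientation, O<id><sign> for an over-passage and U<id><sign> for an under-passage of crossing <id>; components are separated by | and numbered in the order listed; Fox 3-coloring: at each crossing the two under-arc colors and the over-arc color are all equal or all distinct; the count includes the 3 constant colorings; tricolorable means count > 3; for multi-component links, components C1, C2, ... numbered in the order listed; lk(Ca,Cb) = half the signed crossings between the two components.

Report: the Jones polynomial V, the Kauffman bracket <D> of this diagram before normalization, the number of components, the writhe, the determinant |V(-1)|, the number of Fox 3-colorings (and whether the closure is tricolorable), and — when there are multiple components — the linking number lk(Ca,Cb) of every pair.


V(t) = -t^-8 + t^-5 + t^-3
bracket: A^-12 + A^-4 - A^8, w = -8
1 component, writhe -8, over 10 crossings
det 3, colorings 9 of 3^10 — tricolorable
observation: V spans 5 powers of t: at least 5 crossings in any diagram


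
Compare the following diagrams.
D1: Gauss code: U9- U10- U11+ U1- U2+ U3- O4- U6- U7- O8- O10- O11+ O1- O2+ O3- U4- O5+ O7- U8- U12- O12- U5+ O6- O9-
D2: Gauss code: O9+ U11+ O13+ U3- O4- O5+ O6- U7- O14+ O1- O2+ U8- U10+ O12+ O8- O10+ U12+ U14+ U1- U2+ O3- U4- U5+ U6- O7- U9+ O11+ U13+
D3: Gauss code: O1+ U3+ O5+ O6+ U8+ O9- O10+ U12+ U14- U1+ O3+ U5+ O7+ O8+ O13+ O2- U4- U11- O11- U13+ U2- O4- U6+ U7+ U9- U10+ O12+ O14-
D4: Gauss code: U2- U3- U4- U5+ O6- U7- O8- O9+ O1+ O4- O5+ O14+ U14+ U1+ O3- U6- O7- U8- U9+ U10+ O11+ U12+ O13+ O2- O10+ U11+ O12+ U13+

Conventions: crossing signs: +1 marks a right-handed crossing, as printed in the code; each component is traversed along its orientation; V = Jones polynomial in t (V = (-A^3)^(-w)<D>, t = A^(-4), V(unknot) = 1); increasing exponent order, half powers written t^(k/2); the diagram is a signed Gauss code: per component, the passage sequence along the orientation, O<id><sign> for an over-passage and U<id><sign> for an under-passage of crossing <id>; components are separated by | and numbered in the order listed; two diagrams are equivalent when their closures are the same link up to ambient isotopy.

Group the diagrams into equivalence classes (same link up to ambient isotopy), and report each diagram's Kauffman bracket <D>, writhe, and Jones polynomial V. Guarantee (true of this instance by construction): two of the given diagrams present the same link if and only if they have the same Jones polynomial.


grouping into links: {D1} | {D2, D4} | {D3}
V(D1) = -t^-6 + t^-5 - t^-4 + 2t^-3 - t^-2 + t^-1  (w -6, c 12, <D> = A^-14 - A^-10 + 2A^-6 - A^-2 + A^2 - A^6)
V(D2) = -t^-3 + t^-2 - t^-1 + 3 - t + t^2 - t^3  [14 crossings, <D> = -A^-6 + A^-2 - A^2 + 3A^6 - A^10 + A^14 - A^18, w = +2]
V(D3) = t^2 + t^4 - t^5 + t^6 - t^7  (w +4, c 14, <D> = -A^-16 + A^-12 - A^-8 + A^-4 + A^4)
V(D4) = -t^-3 + t^-2 - t^-1 + 3 - t + t^2 - t^3  [14 crossings, <D> = -A^-6 + A^-2 - A^2 + 3A^6 - A^10 + A^14 - A^18, w = +2]
why: 3 values of V(t) split the 4 diagrams
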